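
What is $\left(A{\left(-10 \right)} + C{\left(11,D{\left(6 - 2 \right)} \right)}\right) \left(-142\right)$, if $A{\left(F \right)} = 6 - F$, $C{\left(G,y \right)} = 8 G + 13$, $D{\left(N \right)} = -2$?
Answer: $-16614$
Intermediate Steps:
$C{\left(G,y \right)} = 13 + 8 G$
$\left(A{\left(-10 \right)} + C{\left(11,D{\left(6 - 2 \right)} \right)}\right) \left(-142\right) = \left(\left(6 - -10\right) + \left(13 + 8 \cdot 11\right)\right) \left(-142\right) = \left(\left(6 + 10\right) + \left(13 + 88\right)\right) \left(-142\right) = \left(16 + 101\right) \left(-142\right) = 117 \left(-142\right) = -16614$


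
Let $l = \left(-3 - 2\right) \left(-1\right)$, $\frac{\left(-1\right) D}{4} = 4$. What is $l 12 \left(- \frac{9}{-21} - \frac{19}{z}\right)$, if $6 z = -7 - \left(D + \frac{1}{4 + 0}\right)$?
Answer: $-756$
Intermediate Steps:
$D = -16$ ($D = \left(-4\right) 4 = -16$)
$l = 5$ ($l = \left(-5\right) \left(-1\right) = 5$)
$z = \frac{35}{24}$ ($z = \frac{-7 - \left(-16 + \frac{1}{4 + 0}\right)}{6} = \frac{-7 - \left(-16 + \frac{1}{4}\right)}{6} = \frac{-7 - - \frac{63}{4}}{6} = \frac{-7 + \frac{63}{4}}{6} = \frac{1}{6} \cdot \frac{35}{4} = \frac{35}{24} \approx 1.4583$)
$l 12 \left(- \frac{9}{-21} - \frac{19}{z}\right) = 5 \cdot 12 \left(- \frac{9}{-21} - \frac{19}{\frac{35}{24}}\right) = 60 \left(\left(-9\right) \left(- \frac{1}{21}\right) - \frac{456}{35}\right) = 60 \left(\frac{3}{7} - \frac{456}{35}\right) = 60 \left(- \frac{63}{5}\right) = -756$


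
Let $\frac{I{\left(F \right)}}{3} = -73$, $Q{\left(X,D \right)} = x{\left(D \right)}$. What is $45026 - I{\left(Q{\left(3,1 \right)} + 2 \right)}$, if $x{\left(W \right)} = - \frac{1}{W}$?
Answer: $45245$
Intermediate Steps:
$Q{\left(X,D \right)} = - \frac{1}{D}$
$I{\left(F \right)} = -219$ ($I{\left(F \right)} = 3 \left(-73\right) = -219$)
$45026 - I{\left(Q{\left(3,1 \right)} + 2 \right)} = 45026 - -219 = 45026 + 219 = 45245$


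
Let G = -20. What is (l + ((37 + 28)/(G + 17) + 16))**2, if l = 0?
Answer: 289/9 ≈ 32.111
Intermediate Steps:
(l + ((37 + 28)/(G + 17) + 16))**2 = (0 + ((37 + 28)/(-20 + 17) + 16))**2 = (0 + (65/(-3) + 16))**2 = (0 + (65*(-1/3) + 16))**2 = (0 + (-65/3 + 16))**2 = (0 - 17/3)**2 = (-17/3)**2 = 289/9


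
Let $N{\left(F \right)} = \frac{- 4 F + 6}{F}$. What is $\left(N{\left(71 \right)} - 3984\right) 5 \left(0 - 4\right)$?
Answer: $\frac{5662840}{71} \approx 79758.0$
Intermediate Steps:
$N{\left(F \right)} = \frac{6 - 4 F}{F}$
$\left(N{\left(71 \right)} - 3984\right) 5 \left(0 - 4\right) = \left(\left(-4 + \frac{6}{71}\right) - 3984\right) 5 \left(0 - 4\right) = \left(\left(-4 + 6 \cdot \frac{1}{71}\right) - 3984\right) 5 \left(-4\right) = \left(\left(-4 + \frac{6}{71}\right) - 3984\right) \left(-20\right) = \left(- \frac{278}{71} - 3984\right) \left(-20\right) = \left(- \frac{283142}{71}\right) \left(-20\right) = \frac{5662840}{71}$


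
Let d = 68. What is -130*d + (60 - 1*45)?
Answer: -8825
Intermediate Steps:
-130*d + (60 - 1*45) = -130*68 + (60 - 1*45) = -8840 + (60 - 45) = -8840 + 15 = -8825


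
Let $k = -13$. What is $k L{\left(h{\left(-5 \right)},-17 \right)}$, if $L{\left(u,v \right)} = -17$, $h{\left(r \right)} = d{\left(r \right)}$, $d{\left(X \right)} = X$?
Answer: $221$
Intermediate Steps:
$h{\left(r \right)} = r$
$k L{\left(h{\left(-5 \right)},-17 \right)} = \left(-13\right) \left(-17\right) = 221$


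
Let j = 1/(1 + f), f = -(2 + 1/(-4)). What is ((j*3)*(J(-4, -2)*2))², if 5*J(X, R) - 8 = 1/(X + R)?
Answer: 35344/225 ≈ 157.08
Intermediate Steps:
f = -7/4 (f = -(2 - ¼) = -1*7/4 = -7/4 ≈ -1.7500)
J(X, R) = 8/5 + 1/(5*(R + X)) (J(X, R) = 8/5 + 1/(5*(X + R)) = 8/5 + 1/(5*(R + X)))
j = -4/3 (j = 1/(1 - 7/4) = 1/(-¾) = -4/3 ≈ -1.3333)
((j*3)*(J(-4, -2)*2))² = ((-4/3*3)*(((1 + 8*(-2) + 8*(-4))/(5*(-2 - 4)))*2))² = (-4*(⅕)*(1 - 16 - 32)/(-6)*2)² = (-4*(⅕)*(-⅙)*(-47)*2)² = (-94*2/15)² = (-4*47/15)² = (-188/15)² = 35344/225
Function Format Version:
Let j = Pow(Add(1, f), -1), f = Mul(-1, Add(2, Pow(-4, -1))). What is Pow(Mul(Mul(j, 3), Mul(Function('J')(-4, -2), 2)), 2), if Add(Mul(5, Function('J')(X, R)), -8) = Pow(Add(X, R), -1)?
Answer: Rational(35344, 225) ≈ 157.08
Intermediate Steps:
f = Rational(-7, 4) (f = Mul(-1, Add(2, Rational(-1, 4))) = Mul(-1, Rational(7, 4)) = Rational(-7, 4) ≈ -1.7500)
Function('J')(X, R) = Add(Rational(8, 5), Mul(Rational(1, 5), Pow(Add(R, X), -1))) (Function('J')(X, R) = Add(Rational(8, 5), Mul(Rational(1, 5), Pow(Add(X, R), -1))) = Add(Rational(8, 5), Mul(Rational(1, 5), Pow(Add(R, X), -1))))
j = Rational(-4, 3) (j = Pow(Add(1, Rational(-7, 4)), -1) = Pow(Rational(-3, 4), -1) = Rational(-4, 3) ≈ -1.3333)
Pow(Mul(Mul(j, 3), Mul(Function('J')(-4, -2), 2)), 2) = Pow(Mul(Mul(Rational(-4, 3), 3), Mul(Mul(Rational(1, 5), Pow(Add(-2, -4), -1), Add(1, Mul(8, -2), Mul(8, -4))), 2)), 2) = Pow(Mul(-4, Mul(Mul(Rational(1, 5), Pow(-6, -1), Add(1, -16, -32)), 2)), 2) = Pow(Mul(-4, Mul(Mul(Rational(1, 5), Rational(-1, 6), -47), 2)), 2) = Pow(Mul(-4, Mul(Rational(47, 30), 2)), 2) = Pow(Mul(-4, Rational(47, 15)), 2) = Pow(Rational(-188, 15), 2) = Rational(35344, 225)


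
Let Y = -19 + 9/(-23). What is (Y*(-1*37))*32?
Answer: 528064/23 ≈ 22959.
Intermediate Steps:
Y = -446/23 (Y = -19 + 9*(-1/23) = -19 - 9/23 = -446/23 ≈ -19.391)
(Y*(-1*37))*32 = -(-446)*37/23*32 = -446/23*(-37)*32 = (16502/23)*32 = 528064/23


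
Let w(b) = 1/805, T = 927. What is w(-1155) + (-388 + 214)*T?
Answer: -129844889/805 ≈ -1.6130e+5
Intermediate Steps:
w(b) = 1/805
w(-1155) + (-388 + 214)*T = 1/805 + (-388 + 214)*927 = 1/805 - 174*927 = 1/805 - 161298 = -129844889/805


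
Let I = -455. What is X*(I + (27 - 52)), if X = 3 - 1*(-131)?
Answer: -64320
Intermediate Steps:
X = 134 (X = 3 + 131 = 134)
X*(I + (27 - 52)) = 134*(-455 + (27 - 52)) = 134*(-455 - 25) = 134*(-480) = -64320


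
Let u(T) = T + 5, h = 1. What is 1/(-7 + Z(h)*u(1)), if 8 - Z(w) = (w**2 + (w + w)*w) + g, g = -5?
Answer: 1/53 ≈ 0.018868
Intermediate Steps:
Z(w) = 13 - 3*w**2 (Z(w) = 8 - ((w**2 + (w + w)*w) - 5) = 8 - ((w**2 + (2*w)*w) - 5) = 8 - ((w**2 + 2*w**2) - 5) = 8 - (3*w**2 - 5) = 8 - (-5 + 3*w**2) = 8 + (5 - 3*w**2) = 13 - 3*w**2)
u(T) = 5 + T
1/(-7 + Z(h)*u(1)) = 1/(-7 + (13 - 3*1**2)*(5 + 1)) = 1/(-7 + (13 - 3*1)*6) = 1/(-7 + (13 - 3)*6) = 1/(-7 + 10*6) = 1/(-7 + 60) = 1/53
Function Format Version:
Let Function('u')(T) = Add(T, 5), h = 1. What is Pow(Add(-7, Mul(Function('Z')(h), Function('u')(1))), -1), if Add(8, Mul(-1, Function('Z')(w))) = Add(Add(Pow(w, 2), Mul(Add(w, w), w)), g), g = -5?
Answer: Rational(1, 53) ≈ 0.018868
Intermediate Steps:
Function('Z')(w) = Add(13, Mul(-3, Pow(w, 2))) (Function('Z')(w) = Add(8, Mul(-1, Add(Add(Pow(w, 2), Mul(Add(w, w), w)), -5))) = Add(8, Mul(-1, Add(Add(Pow(w, 2), Mul(Mul(2, w), w)), -5))) = Add(8, Mul(-1, Add(Add(Pow(w, 2), Mul(2, Pow(w, 2))), -5))) = Add(8, Mul(-1, Add(Mul(3, Pow(w, 2)), -5))) = Add(8, Mul(-1, Add(-5, Mul(3, Pow(w, 2))))) = Add(8, Add(5, Mul(-3, Pow(w, 2)))) = Add(13, Mul(-3, Pow(w, 2))))
Function('u')(T) = Add(5, T)
Pow(Add(-7, Mul(Function('Z')(h), Function('u')(1))), -1) = Pow(Add(-7, Mul(Add(13, Mul(-3, Pow(1, 2))), Add(5, 1))), -1) = Pow(Add(-7, Mul(Add(13, Mul(-3, 1)), 6)), -1) = Pow(Add(-7, Mul(Add(13, -3), 6)), -1) = Pow(Add(-7, Mul(10, 6)), -1) = Pow(Add(-7, 60), -1) = Pow(53, -1) = Rational(1, 53)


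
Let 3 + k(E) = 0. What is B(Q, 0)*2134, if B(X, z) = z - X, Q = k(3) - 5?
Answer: 17072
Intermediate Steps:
k(E) = -3 (k(E) = -3 + 0 = -3)
Q = -8 (Q = -3 - 5 = -8)
B(Q, 0)*2134 = (0 - 1*(-8))*2134 = (0 + 8)*2134 = 8*2134 = 17072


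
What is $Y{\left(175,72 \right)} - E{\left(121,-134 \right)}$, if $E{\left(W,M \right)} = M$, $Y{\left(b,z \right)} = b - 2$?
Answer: $307$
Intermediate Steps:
$Y{\left(b,z \right)} = -2 + b$ ($Y{\left(b,z \right)} = b - 2 = -2 + b$)
$Y{\left(175,72 \right)} - E{\left(121,-134 \right)} = \left(-2 + 175\right) - -134 = 173 + 134 = 307$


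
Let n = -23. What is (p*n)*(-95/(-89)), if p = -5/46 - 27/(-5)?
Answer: -23123/178 ≈ -129.90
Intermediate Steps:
p = 1217/230 (p = -5*1/46 - 27*(-⅕) = -5/46 + 27/5 = 1217/230 ≈ 5.2913)
(p*n)*(-95/(-89)) = ((1217/230)*(-23))*(-95/(-89)) = -(-23123)*(-1)/(2*89) = -1217/10*95/89 = -23123/178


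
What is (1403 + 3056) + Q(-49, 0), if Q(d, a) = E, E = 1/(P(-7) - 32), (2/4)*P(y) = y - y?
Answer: 142687/32 ≈ 4459.0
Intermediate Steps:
P(y) = 0 (P(y) = 2*(y - y) = 2*0 = 0)
E = -1/32 (E = 1/(0 - 32) = 1/(-32) = -1/32 ≈ -0.031250)
Q(d, a) = -1/32
(1403 + 3056) + Q(-49, 0) = (1403 + 3056) - 1/32 = 4459 - 1/32 = 142687/32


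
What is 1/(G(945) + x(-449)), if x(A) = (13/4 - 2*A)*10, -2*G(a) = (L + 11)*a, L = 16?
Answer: -1/3745 ≈ -0.00026702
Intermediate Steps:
G(a) = -27*a/2 (G(a) = -(16 + 11)*a/2 = -27*a/2)
x(A) = 65/2 - 20*A (x(A) = (13*(1/4) - 2*A)*10 = (13/4 - 2*A)*10 = 65/2 - 20*A)
1/(G(945) + x(-449)) = 1/(-27/2*945 + (65/2 - 20*(-449))) = 1/(-25515/2 + (65/2 + 8980)) = 1/(-25515/2 + 18025/2) = 1/(-3745) = -1/3745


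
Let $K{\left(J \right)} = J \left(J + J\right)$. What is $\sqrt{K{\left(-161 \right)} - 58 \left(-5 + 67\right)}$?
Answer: $\sqrt{48246} \approx 219.65$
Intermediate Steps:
$K{\left(J \right)} = 2 J^{2}$ ($K{\left(J \right)} = J 2 J = 2 J^{2}$)
$\sqrt{K{\left(-161 \right)} - 58 \left(-5 + 67\right)} = \sqrt{2 \left(-161\right)^{2} - 58 \left(-5 + 67\right)} = \sqrt{2 \cdot 25921 - 3596} = \sqrt{51842 - 3596} = \sqrt{48246}$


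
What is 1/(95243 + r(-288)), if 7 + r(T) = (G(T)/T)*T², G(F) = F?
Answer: 1/178180 ≈ 5.6123e-6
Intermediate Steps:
r(T) = -7 + T² (r(T) = -7 + (T/T)*T² = -7 + 1*T² = -7 + T²)
1/(95243 + r(-288)) = 1/(95243 + (-7 + (-288)²)) = 1/(95243 + (-7 + 82944)) = 1/(95243 + 82937) = 1/178180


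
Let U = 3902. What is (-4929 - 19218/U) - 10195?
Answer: -29516533/1951 ≈ -15129.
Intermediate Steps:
(-4929 - 19218/U) - 10195 = (-4929 - 19218/3902) - 10195 = (-4929 - 19218*1/3902) - 10195 = (-4929 - 9609/1951) - 10195 = -9626088/1951 - 10195 = -29516533/1951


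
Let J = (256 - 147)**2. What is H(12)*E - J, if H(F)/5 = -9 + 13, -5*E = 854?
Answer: -15297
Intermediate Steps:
E = -854/5 (E = -1/5*854 = -854/5 ≈ -170.80)
H(F) = 20 (H(F) = 5*(-9 + 13) = 5*4 = 20)
J = 11881 (J = 109**2 = 11881)
H(12)*E - J = 20*(-854/5) - 1*11881 = -3416 - 11881 = -15297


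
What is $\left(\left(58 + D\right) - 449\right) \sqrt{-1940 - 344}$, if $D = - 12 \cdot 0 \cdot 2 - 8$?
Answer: $- 798 i \sqrt{571} \approx - 19069.0 i$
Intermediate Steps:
$D = -8$ ($D = \left(-12\right) 0 - 8 = 0 - 8 = -8$)
$\left(\left(58 + D\right) - 449\right) \sqrt{-1940 - 344} = \left(\left(58 - 8\right) - 449\right) \sqrt{-1940 - 344} = \left(50 - 449\right) \sqrt{-2284} = - 399 \cdot 2 i \sqrt{571} = - 798 i \sqrt{571}$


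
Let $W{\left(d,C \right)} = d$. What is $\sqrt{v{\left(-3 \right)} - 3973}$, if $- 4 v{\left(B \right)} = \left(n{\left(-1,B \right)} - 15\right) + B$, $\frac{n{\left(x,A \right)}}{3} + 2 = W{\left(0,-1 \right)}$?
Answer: $i \sqrt{3967} \approx 62.984 i$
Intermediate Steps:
$n{\left(x,A \right)} = -6$ ($n{\left(x,A \right)} = -6 + 3 \cdot 0 = -6 + 0 = -6$)
$v{\left(B \right)} = \frac{21}{4} - \frac{B}{4}$ ($v{\left(B \right)} = - \frac{\left(-6 - 15\right) + B}{4} = - \frac{-21 + B}{4} = \frac{21}{4} - \frac{B}{4}$)
$\sqrt{v{\left(-3 \right)} - 3973} = \sqrt{\left(\frac{21}{4} - - \frac{3}{4}\right) - 3973} = \sqrt{\left(\frac{21}{4} + \frac{3}{4}\right) - 3973} = \sqrt{6 - 3973} = \sqrt{-3967} = i \sqrt{3967}$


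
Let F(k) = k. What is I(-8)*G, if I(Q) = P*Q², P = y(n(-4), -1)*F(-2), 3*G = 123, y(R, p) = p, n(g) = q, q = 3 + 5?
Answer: 5248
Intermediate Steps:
q = 8
n(g) = 8
G = 41 (G = (⅓)*123 = 41)
P = 2 (P = -1*(-2) = 2)
I(Q) = 2*Q²
I(-8)*G = (2*(-8)²)*41 = (2*64)*41 = 128*41 = 5248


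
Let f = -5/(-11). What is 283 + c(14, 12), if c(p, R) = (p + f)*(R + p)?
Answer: 7247/11 ≈ 658.82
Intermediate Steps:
f = 5/11 (f = -5*(-1/11) = 5/11 ≈ 0.45455)
c(p, R) = (5/11 + p)*(R + p) (c(p, R) = (p + 5/11)*(R + p) = (5/11 + p)*(R + p))
283 + c(14, 12) = 283 + (14² + (5/11)*12 + (5/11)*14 + 12*14) = 283 + (196 + 60/11 + 70/11 + 168) = 283 + 4134/11 = 7247/11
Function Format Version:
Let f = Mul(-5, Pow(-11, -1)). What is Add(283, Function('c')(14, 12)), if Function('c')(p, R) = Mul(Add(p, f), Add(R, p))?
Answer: Rational(7247, 11) ≈ 658.82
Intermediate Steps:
f = Rational(5, 11) (f = Mul(-5, Rational(-1, 11)) = Rational(5, 11) ≈ 0.45455)
Function('c')(p, R) = Mul(Add(Rational(5, 11), p), Add(R, p)) (Function('c')(p, R) = Mul(Add(p, Rational(5, 11)), Add(R, p)) = Mul(Add(Rational(5, 11), p), Add(R, p)))
Add(283, Function('c')(14, 12)) = Add(283, Add(Pow(14, 2), Mul(Rational(5, 11), 12), Mul(Rational(5, 11), 14), Mul(12, 14))) = Add(283, Add(196, Rational(60, 11), Rational(70, 11), 168)) = Add(283, Rational(4134, 11)) = Rational(7247, 11)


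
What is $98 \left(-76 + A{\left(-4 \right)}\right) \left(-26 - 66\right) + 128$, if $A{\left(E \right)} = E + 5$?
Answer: $676328$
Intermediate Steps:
$A{\left(E \right)} = 5 + E$
$98 \left(-76 + A{\left(-4 \right)}\right) \left(-26 - 66\right) + 128 = 98 \left(-76 + \left(5 - 4\right)\right) \left(-26 - 66\right) + 128 = 98 \left(-76 + 1\right) \left(-92\right) + 128 = 98 \left(\left(-75\right) \left(-92\right)\right) + 128 = 98 \cdot 6900 + 128 = 676200 + 128 = 676328$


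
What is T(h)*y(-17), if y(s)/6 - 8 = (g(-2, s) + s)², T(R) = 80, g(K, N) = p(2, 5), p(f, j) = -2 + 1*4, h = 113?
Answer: 111840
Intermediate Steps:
p(f, j) = 2 (p(f, j) = -2 + 4 = 2)
g(K, N) = 2
y(s) = 48 + 6*(2 + s)²
T(h)*y(-17) = 80*(48 + 6*(2 - 17)²) = 80*(48 + 6*(-15)²) = 80*(48 + 6*225) = 80*(48 + 1350) = 80*1398 = 111840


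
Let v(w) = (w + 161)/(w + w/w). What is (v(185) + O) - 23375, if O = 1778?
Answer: -2008348/93 ≈ -21595.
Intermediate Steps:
v(w) = (161 + w)/(1 + w) (v(w) = (161 + w)/(w + 1) = (161 + w)/(1 + w))
(v(185) + O) - 23375 = ((161 + 185)/(1 + 185) + 1778) - 23375 = (346/186 + 1778) - 23375 = ((1/186)*346 + 1778) - 23375 = (173/93 + 1778) - 23375 = 165527/93 - 23375 = -2008348/93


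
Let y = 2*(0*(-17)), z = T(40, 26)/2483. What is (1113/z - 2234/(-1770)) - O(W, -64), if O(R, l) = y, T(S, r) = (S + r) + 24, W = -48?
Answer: 54352621/1770 ≈ 30708.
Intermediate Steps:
T(S, r) = 24 + S + r
z = 90/2483 (z = (24 + 40 + 26)/2483 = 90*(1/2483) = 90/2483 ≈ 0.036246)
y = 0 (y = 2*0 = 0)
O(R, l) = 0
(1113/z - 2234/(-1770)) - O(W, -64) = (1113/(90/2483) - 2234/(-1770)) - 1*0 = (1113*(2483/90) - 2234*(-1/1770)) + 0 = (921193/30 + 1117/885) + 0 = 54352621/1770 + 0 = 54352621/1770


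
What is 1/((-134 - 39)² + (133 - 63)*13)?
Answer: 1/30839 ≈ 3.2426e-5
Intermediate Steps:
1/((-134 - 39)² + (133 - 63)*13) = 1/((-173)² + 70*13) = 1/(29929 + 910) = 1/30839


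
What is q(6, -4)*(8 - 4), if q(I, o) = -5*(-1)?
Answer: 20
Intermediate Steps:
q(I, o) = 5
q(6, -4)*(8 - 4) = 5*(8 - 4) = 5*4 = 20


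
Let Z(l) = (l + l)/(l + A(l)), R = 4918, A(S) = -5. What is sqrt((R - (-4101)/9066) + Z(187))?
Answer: sqrt(372118776723694)/275002 ≈ 70.146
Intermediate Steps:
Z(l) = 2*l/(-5 + l) (Z(l) = (l + l)/(l - 5) = (2*l)/(-5 + l) = 2*l/(-5 + l))
sqrt((R - (-4101)/9066) + Z(187)) = sqrt((4918 - (-4101)/9066) + 2*187/(-5 + 187)) = sqrt((4918 - (-4101)/9066) + 2*187/182) = sqrt((4918 - 1*(-1367/3022)) + 2*187*(1/182)) = sqrt((4918 + 1367/3022) + 187/91) = sqrt(14863563/3022 + 187/91) = sqrt(1353149347/275002) = sqrt(372118776723694)/275002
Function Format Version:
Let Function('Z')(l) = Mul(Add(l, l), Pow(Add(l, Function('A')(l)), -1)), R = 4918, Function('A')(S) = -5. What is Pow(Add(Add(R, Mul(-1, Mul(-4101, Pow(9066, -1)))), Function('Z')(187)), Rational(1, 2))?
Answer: Mul(Rational(1, 275002), Pow(372118776723694, Rational(1, 2))) ≈ 70.146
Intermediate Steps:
Function('Z')(l) = Mul(2, l, Pow(Add(-5, l), -1)) (Function('Z')(l) = Mul(Add(l, l), Pow(Add(l, -5), -1)) = Mul(Mul(2, l), Pow(Add(-5, l), -1)) = Mul(2, l, Pow(Add(-5, l), -1)))
Pow(Add(Add(R, Mul(-1, Mul(-4101, Pow(9066, -1)))), Function('Z')(187)), Rational(1, 2)) = Pow(Add(Add(4918, Mul(-1, Mul(-4101, Pow(9066, -1)))), Mul(2, 187, Pow(Add(-5, 187), -1))), Rational(1, 2)) = Pow(Add(Add(4918, Mul(-1, Mul(-4101, Rational(1, 9066)))), Mul(2, 187, Pow(182, -1))), Rational(1, 2)) = Pow(Add(Add(4918, Mul(-1, Rational(-1367, 3022))), Mul(2, 187, Rational(1, 182))), Rational(1, 2)) = Pow(Add(Add(4918, Rational(1367, 3022)), Rational(187, 91)), Rational(1, 2)) = Pow(Add(Rational(14863563, 3022), Rational(187, 91)), Rational(1, 2)) = Pow(Rational(1353149347, 275002), Rational(1, 2)) = Mul(Rational(1, 275002), Pow(372118776723694, Rational(1, 2)))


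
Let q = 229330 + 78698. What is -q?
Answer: -308028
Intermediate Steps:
q = 308028
-q = -1*308028 = -308028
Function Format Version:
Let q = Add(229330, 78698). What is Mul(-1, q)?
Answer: -308028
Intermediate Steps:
q = 308028
Mul(-1, q) = Mul(-1, 308028) = -308028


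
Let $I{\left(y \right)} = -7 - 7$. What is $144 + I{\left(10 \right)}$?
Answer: $130$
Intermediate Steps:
$I{\left(y \right)} = -14$ ($I{\left(y \right)} = -7 - 7 = -14$)
$144 + I{\left(10 \right)} = 144 - 14 = 130$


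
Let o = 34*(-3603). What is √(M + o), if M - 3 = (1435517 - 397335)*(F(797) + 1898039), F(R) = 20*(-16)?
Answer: √1970177584359 ≈ 1.4036e+6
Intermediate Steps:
F(R) = -320
o = -122502
M = 1970177706861 (M = 3 + (1435517 - 397335)*(-320 + 1898039) = 3 + 1038182*1897719 = 3 + 1970177706858 = 1970177706861)
√(M + o) = √(1970177706861 - 122502) = √1970177584359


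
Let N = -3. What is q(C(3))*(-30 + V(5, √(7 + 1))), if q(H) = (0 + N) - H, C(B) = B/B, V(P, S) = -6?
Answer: 144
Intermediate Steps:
C(B) = 1
q(H) = -3 - H (q(H) = (0 - 3) - H = -3 - H)
q(C(3))*(-30 + V(5, √(7 + 1))) = (-3 - 1*1)*(-30 - 6) = (-3 - 1)*(-36) = -4*(-36) = 144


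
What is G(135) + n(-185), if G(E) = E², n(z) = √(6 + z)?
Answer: 18225 + I*√179 ≈ 18225.0 + 13.379*I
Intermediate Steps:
G(135) + n(-185) = 135² + √(6 - 185) = 18225 + √(-179) = 18225 + I*√179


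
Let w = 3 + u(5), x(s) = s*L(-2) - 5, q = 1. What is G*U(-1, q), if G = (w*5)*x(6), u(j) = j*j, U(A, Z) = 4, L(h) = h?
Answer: -9520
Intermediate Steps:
u(j) = j²
x(s) = -5 - 2*s (x(s) = s*(-2) - 5 = -2*s - 5 = -5 - 2*s)
w = 28 (w = 3 + 5² = 3 + 25 = 28)
G = -2380 (G = (28*5)*(-5 - 2*6) = 140*(-5 - 12) = 140*(-17) = -2380)
G*U(-1, q) = -2380*4 = -9520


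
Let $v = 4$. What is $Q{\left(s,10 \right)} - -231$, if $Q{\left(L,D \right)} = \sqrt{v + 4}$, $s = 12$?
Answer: $231 + 2 \sqrt{2} \approx 233.83$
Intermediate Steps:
$Q{\left(L,D \right)} = 2 \sqrt{2}$ ($Q{\left(L,D \right)} = \sqrt{4 + 4} = \sqrt{8} = 2 \sqrt{2}$)
$Q{\left(s,10 \right)} - -231 = 2 \sqrt{2} - -231 = 2 \sqrt{2} + 231 = 231 + 2 \sqrt{2}$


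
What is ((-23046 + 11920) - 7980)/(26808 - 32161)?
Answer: 19106/5353 ≈ 3.5692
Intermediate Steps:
((-23046 + 11920) - 7980)/(26808 - 32161) = (-11126 - 7980)/(-5353) = -19106*(-1/5353) = 19106/5353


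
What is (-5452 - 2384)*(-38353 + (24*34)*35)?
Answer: 76737948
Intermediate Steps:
(-5452 - 2384)*(-38353 + (24*34)*35) = -7836*(-38353 + 816*35) = -7836*(-38353 + 28560) = -7836*(-9793) = 76737948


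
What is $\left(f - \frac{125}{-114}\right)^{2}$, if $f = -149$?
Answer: $\frac{284293321}{12996} \approx 21875.0$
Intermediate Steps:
$\left(f - \frac{125}{-114}\right)^{2} = \left(-149 - \frac{125}{-114}\right)^{2} = \left(-149 - - \frac{125}{114}\right)^{2} = \left(-149 + \frac{125}{114}\right)^{2} = \left(- \frac{16861}{114}\right)^{2} = \frac{284293321}{12996}$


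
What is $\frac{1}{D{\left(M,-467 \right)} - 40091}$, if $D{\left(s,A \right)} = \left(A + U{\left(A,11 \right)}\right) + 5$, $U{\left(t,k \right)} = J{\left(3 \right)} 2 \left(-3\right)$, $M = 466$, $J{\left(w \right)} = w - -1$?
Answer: $- \frac{1}{40577} \approx -2.4645 \cdot 10^{-5}$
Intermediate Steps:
$J{\left(w \right)} = 1 + w$ ($J{\left(w \right)} = w + 1 = 1 + w$)
$U{\left(t,k \right)} = -24$ ($U{\left(t,k \right)} = \left(1 + 3\right) 2 \left(-3\right) = 4 \cdot 2 \left(-3\right) = 8 \left(-3\right) = -24$)
$D{\left(s,A \right)} = -19 + A$ ($D{\left(s,A \right)} = \left(A - 24\right) + 5 = \left(-24 + A\right) + 5 = -19 + A$)
$\frac{1}{D{\left(M,-467 \right)} - 40091} = \frac{1}{\left(-19 - 467\right) - 40091} = \frac{1}{-486 - 40091} = \frac{1}{-40577} = - \frac{1}{40577}$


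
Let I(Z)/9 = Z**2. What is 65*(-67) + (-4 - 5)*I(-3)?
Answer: -5084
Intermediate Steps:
I(Z) = 9*Z**2
65*(-67) + (-4 - 5)*I(-3) = 65*(-67) + (-4 - 5)*(9*(-3)**2) = -4355 - 81*9 = -4355 - 9*81 = -4355 - 729 = -5084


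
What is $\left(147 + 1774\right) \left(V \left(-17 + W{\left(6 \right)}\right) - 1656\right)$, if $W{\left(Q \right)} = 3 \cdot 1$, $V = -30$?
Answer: $-2374356$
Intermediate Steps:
$W{\left(Q \right)} = 3$
$\left(147 + 1774\right) \left(V \left(-17 + W{\left(6 \right)}\right) - 1656\right) = \left(147 + 1774\right) \left(- 30 \left(-17 + 3\right) - 1656\right) = 1921 \left(\left(-30\right) \left(-14\right) - 1656\right) = 1921 \left(420 - 1656\right) = 1921 \left(-1236\right) = -2374356$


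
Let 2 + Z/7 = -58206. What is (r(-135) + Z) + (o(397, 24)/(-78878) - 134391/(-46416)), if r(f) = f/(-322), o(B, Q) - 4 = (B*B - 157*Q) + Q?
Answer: -40029253496226349/98242233488 ≈ -4.0745e+5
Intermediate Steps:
o(B, Q) = 4 + B**2 - 156*Q (o(B, Q) = 4 + ((B*B - 157*Q) + Q) = 4 + ((B**2 - 157*Q) + Q) = 4 + (B**2 - 156*Q) = 4 + B**2 - 156*Q)
r(f) = -f/322 (r(f) = f*(-1/322) = -f/322)
Z = -407456 (Z = -14 + 7*(-58206) = -14 - 407442 = -407456)
(r(-135) + Z) + (o(397, 24)/(-78878) - 134391/(-46416)) = (-1/322*(-135) - 407456) + ((4 + 397**2 - 156*24)/(-78878) - 134391/(-46416)) = (135/322 - 407456) + ((4 + 157609 - 3744)*(-1/78878) - 134391*(-1/46416)) = -131200697/322 + (153869*(-1/78878) + 44797/15472) = -131200697/322 + (-153869/78878 + 44797/15472) = -131200697/322 + 576418299/610200208 = -40029253496226349/98242233488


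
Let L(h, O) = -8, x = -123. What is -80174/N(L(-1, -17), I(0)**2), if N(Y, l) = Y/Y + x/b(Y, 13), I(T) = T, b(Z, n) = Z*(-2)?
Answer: 1282784/107 ≈ 11989.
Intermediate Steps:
b(Z, n) = -2*Z
N(Y, l) = 1 + 123/(2*Y) (N(Y, l) = Y/Y - 123*(-1/(2*Y)) = 1 - (-123)/(2*Y) = 1 + 123/(2*Y))
-80174/N(L(-1, -17), I(0)**2) = -80174*(-8/(123/2 - 8)) = -80174/((-1/8*107/2)) = -80174/(-107/16) = -80174*(-16/107) = 1282784/107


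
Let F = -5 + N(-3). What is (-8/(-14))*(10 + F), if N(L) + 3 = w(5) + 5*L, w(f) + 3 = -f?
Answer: -12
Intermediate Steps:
w(f) = -3 - f
N(L) = -11 + 5*L (N(L) = -3 + ((-3 - 1*5) + 5*L) = -3 + ((-3 - 5) + 5*L) = -3 + (-8 + 5*L) = -11 + 5*L)
F = -31 (F = -5 + (-11 + 5*(-3)) = -5 + (-11 - 15) = -5 - 26 = -31)
(-8/(-14))*(10 + F) = (-8/(-14))*(10 - 31) = -8*(-1/14)*(-21) = (4/7)*(-21) = -12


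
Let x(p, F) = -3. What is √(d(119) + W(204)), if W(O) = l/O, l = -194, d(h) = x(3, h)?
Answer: I*√41106/102 ≈ 1.9877*I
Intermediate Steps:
d(h) = -3
W(O) = -194/O
√(d(119) + W(204)) = √(-3 - 194/204) = √(-3 - 194*1/204) = √(-3 - 97/102) = √(-403/102) = I*√41106/102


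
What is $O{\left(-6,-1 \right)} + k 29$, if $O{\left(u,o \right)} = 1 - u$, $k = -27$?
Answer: $-776$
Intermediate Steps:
$O{\left(-6,-1 \right)} + k 29 = \left(1 - -6\right) - 783 = \left(1 + 6\right) - 783 = 7 - 783 = -776$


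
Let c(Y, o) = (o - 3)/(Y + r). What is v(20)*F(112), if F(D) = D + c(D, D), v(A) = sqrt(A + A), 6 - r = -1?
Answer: 26874*sqrt(10)/119 ≈ 714.14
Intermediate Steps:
r = 7 (r = 6 - 1*(-1) = 6 + 1 = 7)
c(Y, o) = (-3 + o)/(7 + Y) (c(Y, o) = (o - 3)/(Y + 7) = (-3 + o)/(7 + Y))
v(A) = sqrt(2)*sqrt(A) (v(A) = sqrt(2*A) = sqrt(2)*sqrt(A))
F(D) = D + (-3 + D)/(7 + D)
v(20)*F(112) = (sqrt(2)*sqrt(20))*((-3 + 112 + 112*(7 + 112))/(7 + 112)) = (sqrt(2)*(2*sqrt(5)))*((-3 + 112 + 112*119)/119) = (2*sqrt(10))*((-3 + 112 + 13328)/119) = (2*sqrt(10))*((1/119)*13437) = (2*sqrt(10))*(13437/119) = 26874*sqrt(10)/119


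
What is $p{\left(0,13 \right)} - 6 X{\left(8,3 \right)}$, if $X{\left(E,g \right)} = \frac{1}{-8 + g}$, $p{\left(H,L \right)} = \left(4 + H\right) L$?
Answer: $\frac{266}{5} \approx 53.2$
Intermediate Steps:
$p{\left(H,L \right)} = L \left(4 + H\right)$
$p{\left(0,13 \right)} - 6 X{\left(8,3 \right)} = 13 \left(4 + 0\right) - \frac{6}{-8 + 3} = 13 \cdot 4 - \frac{6}{-5} = 52 - - \frac{6}{5} = 52 + \frac{6}{5} = \frac{266}{5}$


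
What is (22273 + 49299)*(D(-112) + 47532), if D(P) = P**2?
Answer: 4299759472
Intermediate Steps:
(22273 + 49299)*(D(-112) + 47532) = (22273 + 49299)*((-112)**2 + 47532) = 71572*(12544 + 47532) = 71572*60076 = 4299759472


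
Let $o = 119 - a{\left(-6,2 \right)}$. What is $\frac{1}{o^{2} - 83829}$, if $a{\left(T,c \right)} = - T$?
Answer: $- \frac{1}{71060} \approx -1.4073 \cdot 10^{-5}$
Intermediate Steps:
$o = 113$ ($o = 119 - \left(-1\right) \left(-6\right) = 119 - 6 = 113$)
$\frac{1}{o^{2} - 83829} = \frac{1}{113^{2} - 83829} = \frac{1}{12769 - 83829} = \frac{1}{-71060} = - \frac{1}{71060}$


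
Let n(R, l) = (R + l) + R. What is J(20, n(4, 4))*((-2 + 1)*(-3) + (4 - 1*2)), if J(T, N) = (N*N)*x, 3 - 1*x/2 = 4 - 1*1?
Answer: 0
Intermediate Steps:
n(R, l) = l + 2*R
x = 0 (x = 6 - 2*(4 - 1*1) = 6 - 2*(4 - 1) = 6 - 2*3 = 6 - 6 = 0)
J(T, N) = 0 (J(T, N) = (N*N)*0 = N**2*0 = 0)
J(20, n(4, 4))*((-2 + 1)*(-3) + (4 - 1*2)) = 0*((-2 + 1)*(-3) + (4 - 1*2)) = 0*(-1*(-3) + (4 - 2)) = 0*(3 + 2) = 0*5 = 0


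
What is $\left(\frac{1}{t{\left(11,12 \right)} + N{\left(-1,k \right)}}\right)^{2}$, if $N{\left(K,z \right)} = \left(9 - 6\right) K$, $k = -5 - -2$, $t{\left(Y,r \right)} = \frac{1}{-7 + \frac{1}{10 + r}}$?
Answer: $\frac{23409}{231361} \approx 0.10118$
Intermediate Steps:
$k = -3$ ($k = -5 + 2 = -3$)
$N{\left(K,z \right)} = 3 K$ ($N{\left(K,z \right)} = \left(9 - 6\right) K = 3 K$)
$\left(\frac{1}{t{\left(11,12 \right)} + N{\left(-1,k \right)}}\right)^{2} = \left(\frac{1}{\frac{-10 - 12}{69 + 7 \cdot 12} + 3 \left(-1\right)}\right)^{2} = \left(\frac{1}{\frac{-10 - 12}{69 + 84} - 3}\right)^{2} = \left(\frac{1}{\frac{1}{153} \left(-22\right) - 3}\right)^{2} = \left(\frac{1}{- \frac{22}{153} - 3}\right)^{2} = \left(\frac{1}{- \frac{481}{153}}\right)^{2} = \left(- \frac{153}{481}\right)^{2} = \frac{23409}{231361}$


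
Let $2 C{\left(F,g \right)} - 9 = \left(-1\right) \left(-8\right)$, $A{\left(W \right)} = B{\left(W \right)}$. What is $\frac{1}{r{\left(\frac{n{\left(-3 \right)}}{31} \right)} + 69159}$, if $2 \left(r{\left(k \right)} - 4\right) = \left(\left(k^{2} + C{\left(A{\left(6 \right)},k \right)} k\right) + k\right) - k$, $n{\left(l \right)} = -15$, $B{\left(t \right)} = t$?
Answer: $\frac{3844}{265855117} \approx 1.4459 \cdot 10^{-5}$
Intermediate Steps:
$A{\left(W \right)} = W$
$C{\left(F,g \right)} = \frac{17}{2}$ ($C{\left(F,g \right)} = \frac{9}{2} + \frac{\left(-1\right) \left(-8\right)}{2} = \frac{9}{2} + \frac{1}{2} \cdot 8 = \frac{9}{2} + 4 = \frac{17}{2}$)
$r{\left(k \right)} = 4 + \frac{k^{2}}{2} + \frac{17 k}{4}$ ($r{\left(k \right)} = 4 + \frac{\left(\left(k^{2} + \frac{17 k}{2}\right) + k\right) - k}{2} = 4 + \frac{\left(k^{2} + \frac{19 k}{2}\right) - k}{2} = 4 + \frac{k^{2} + \frac{17 k}{2}}{2} = 4 + \left(\frac{k^{2}}{2} + \frac{17 k}{4}\right) = 4 + \frac{k^{2}}{2} + \frac{17 k}{4}$)
$\frac{1}{r{\left(\frac{n{\left(-3 \right)}}{31} \right)} + 69159} = \frac{1}{\left(4 + \frac{\left(- \frac{15}{31}\right)^{2}}{2} + \frac{17 \left(- \frac{15}{31}\right)}{4}\right) + 69159} = \frac{1}{\left(4 + \frac{\left(\left(-15\right) \frac{1}{31}\right)^{2}}{2} + \frac{17 \left(\left(-15\right) \frac{1}{31}\right)}{4}\right) + 69159} = \frac{1}{\left(4 + \frac{\left(- \frac{15}{31}\right)^{2}}{2} + \frac{17}{4} \left(- \frac{15}{31}\right)\right) + 69159} = \frac{1}{\left(4 + \frac{1}{2} \cdot \frac{225}{961} - \frac{255}{124}\right) + 69159} = \frac{1}{\left(4 + \frac{225}{1922} - \frac{255}{124}\right) + 69159} = \frac{1}{\frac{7921}{3844} + 69159} = \frac{1}{\frac{265855117}{3844}} = \frac{3844}{265855117}$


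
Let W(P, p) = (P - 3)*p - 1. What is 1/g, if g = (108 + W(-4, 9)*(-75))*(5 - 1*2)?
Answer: 1/14724 ≈ 6.7916e-5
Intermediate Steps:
W(P, p) = -1 + p*(-3 + P) (W(P, p) = (-3 + P)*p - 1 = p*(-3 + P) - 1 = -1 + p*(-3 + P))
g = 14724 (g = (108 + (-1 - 3*9 - 4*9)*(-75))*(5 - 1*2) = (108 + (-1 - 27 - 36)*(-75))*(5 - 2) = (108 - 64*(-75))*3 = (108 + 4800)*3 = 4908*3 = 14724)
1/g = 1/14724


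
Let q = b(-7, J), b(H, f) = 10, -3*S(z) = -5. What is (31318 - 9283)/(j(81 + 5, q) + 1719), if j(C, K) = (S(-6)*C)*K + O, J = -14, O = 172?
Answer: 66105/9973 ≈ 6.6284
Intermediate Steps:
S(z) = 5/3 (S(z) = -1/3*(-5) = 5/3)
q = 10
j(C, K) = 172 + 5*C*K/3 (j(C, K) = (5*C/3)*K + 172 = 5*C*K/3 + 172 = 172 + 5*C*K/3)
(31318 - 9283)/(j(81 + 5, q) + 1719) = (31318 - 9283)/((172 + (5/3)*(81 + 5)*10) + 1719) = 22035/((172 + (5/3)*86*10) + 1719) = 22035/((172 + 4300/3) + 1719) = 22035/(4816/3 + 1719) = 22035/(9973/3) = 22035*(3/9973) = 66105/9973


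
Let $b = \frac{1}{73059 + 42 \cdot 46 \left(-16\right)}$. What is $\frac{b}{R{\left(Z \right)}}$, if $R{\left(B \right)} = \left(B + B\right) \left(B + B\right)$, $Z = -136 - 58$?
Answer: $\frac{1}{6344977968} \approx 1.5761 \cdot 10^{-10}$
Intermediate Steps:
$b = \frac{1}{42147}$ ($b = \frac{1}{73059 + 1932 \left(-16\right)} = \frac{1}{73059 - 30912} = \frac{1}{42147} \approx 2.3726 \cdot 10^{-5}$)
$Z = -194$ ($Z = -136 - 58 = -194$)
$R{\left(B \right)} = 4 B^{2}$ ($R{\left(B \right)} = 2 B 2 B = 4 B^{2}$)
$\frac{b}{R{\left(Z \right)}} = \frac{1}{42147 \cdot 4 \left(-194\right)^{2}} = \frac{1}{42147 \cdot 4 \cdot 37636} = \frac{1}{42147 \cdot 150544} = \frac{1}{42147} \cdot \frac{1}{150544} = \frac{1}{6344977968}$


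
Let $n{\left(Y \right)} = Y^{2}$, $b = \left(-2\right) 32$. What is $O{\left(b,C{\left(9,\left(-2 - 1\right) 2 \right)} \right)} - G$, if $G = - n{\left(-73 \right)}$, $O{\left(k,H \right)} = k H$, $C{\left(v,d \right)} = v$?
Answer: $4753$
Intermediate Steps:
$b = -64$
$O{\left(k,H \right)} = H k$
$G = -5329$ ($G = - \left(-73\right)^{2} = \left(-1\right) 5329 = -5329$)
$O{\left(b,C{\left(9,\left(-2 - 1\right) 2 \right)} \right)} - G = 9 \left(-64\right) - -5329 = -576 + 5329 = 4753$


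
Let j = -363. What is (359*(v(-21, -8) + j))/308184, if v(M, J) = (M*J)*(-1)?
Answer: -63543/102728 ≈ -0.61856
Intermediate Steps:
v(M, J) = -J*M (v(M, J) = (J*M)*(-1) = -J*M)
(359*(v(-21, -8) + j))/308184 = (359*(-1*(-8)*(-21) - 363))/308184 = (359*(-168 - 363))*(1/308184) = (359*(-531))*(1/308184) = -190629*1/308184 = -63543/102728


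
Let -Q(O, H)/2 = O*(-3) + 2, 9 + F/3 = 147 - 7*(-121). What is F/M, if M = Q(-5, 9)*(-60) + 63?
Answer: 985/701 ≈ 1.4051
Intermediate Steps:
F = 2955 (F = -27 + 3*(147 - 7*(-121)) = -27 + 3*(147 + 847) = -27 + 3*994 = -27 + 2982 = 2955)
Q(O, H) = -4 + 6*O (Q(O, H) = -2*(O*(-3) + 2) = -2*(-3*O + 2) = -2*(2 - 3*O) = -4 + 6*O)
M = 2103 (M = (-4 + 6*(-5))*(-60) + 63 = (-4 - 30)*(-60) + 63 = -34*(-60) + 63 = 2040 + 63 = 2103)
F/M = 2955/2103 = 2955*(1/2103) = 985/701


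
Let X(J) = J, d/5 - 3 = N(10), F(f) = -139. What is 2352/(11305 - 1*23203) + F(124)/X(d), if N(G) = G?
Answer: -301117/128895 ≈ -2.3361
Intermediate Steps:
d = 65 (d = 15 + 5*10 = 15 + 50 = 65)
2352/(11305 - 1*23203) + F(124)/X(d) = 2352/(11305 - 1*23203) - 139/65 = 2352/(11305 - 23203) - 139*1/65 = 2352/(-11898) - 139/65 = 2352*(-1/11898) - 139/65 = -392/1983 - 139/65 = -301117/128895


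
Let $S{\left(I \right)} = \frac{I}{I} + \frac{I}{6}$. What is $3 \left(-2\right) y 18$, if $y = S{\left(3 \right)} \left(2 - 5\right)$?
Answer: $486$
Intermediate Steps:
$S{\left(I \right)} = 1 + \frac{I}{6}$ ($S{\left(I \right)} = 1 + I \frac{1}{6} = 1 + \frac{I}{6}$)
$y = - \frac{9}{2}$ ($y = \left(1 + \frac{1}{6} \cdot 3\right) \left(2 - 5\right) = \left(1 + \frac{1}{2}\right) \left(-3\right) = \frac{3}{2} \left(-3\right) = - \frac{9}{2} \approx -4.5$)
$3 \left(-2\right) y 18 = 3 \left(-2\right) \left(- \frac{9}{2}\right) 18 = \left(-6\right) \left(- \frac{9}{2}\right) 18 = 27 \cdot 18 = 486$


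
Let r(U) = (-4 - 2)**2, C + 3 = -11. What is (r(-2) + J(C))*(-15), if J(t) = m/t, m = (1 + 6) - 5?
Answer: -3765/7 ≈ -537.86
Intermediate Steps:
C = -14 (C = -3 - 11 = -14)
r(U) = 36 (r(U) = (-6)**2 = 36)
m = 2 (m = 7 - 5 = 2)
J(t) = 2/t
(r(-2) + J(C))*(-15) = (36 + 2/(-14))*(-15) = (36 + 2*(-1/14))*(-15) = (36 - 1/7)*(-15) = (251/7)*(-15) = -3765/7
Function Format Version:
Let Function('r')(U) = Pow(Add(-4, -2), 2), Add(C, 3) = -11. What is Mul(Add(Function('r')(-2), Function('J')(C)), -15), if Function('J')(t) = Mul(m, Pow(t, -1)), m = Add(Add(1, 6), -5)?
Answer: Rational(-3765, 7) ≈ -537.86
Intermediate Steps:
C = -14 (C = Add(-3, -11) = -14)
Function('r')(U) = 36 (Function('r')(U) = Pow(-6, 2) = 36)
m = 2 (m = Add(7, -5) = 2)
Function('J')(t) = Mul(2, Pow(t, -1))
Mul(Add(Function('r')(-2), Function('J')(C)), -15) = Mul(Add(36, Mul(2, Pow(-14, -1))), -15) = Mul(Add(36, Mul(2, Rational(-1, 14))), -15) = Mul(Add(36, Rational(-1, 7)), -15) = Mul(Rational(251, 7), -15) = Rational(-3765, 7)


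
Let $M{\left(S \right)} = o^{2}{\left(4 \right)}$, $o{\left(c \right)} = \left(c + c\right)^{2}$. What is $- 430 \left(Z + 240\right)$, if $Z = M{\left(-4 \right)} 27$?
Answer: $-47657760$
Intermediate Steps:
$o{\left(c \right)} = 4 c^{2}$ ($o{\left(c \right)} = \left(2 c\right)^{2} = 4 c^{2}$)
$M{\left(S \right)} = 4096$ ($M{\left(S \right)} = \left(4 \cdot 4^{2}\right)^{2} = \left(4 \cdot 16\right)^{2} = 64^{2} = 4096$)
$Z = 110592$ ($Z = 4096 \cdot 27 = 110592$)
$- 430 \left(Z + 240\right) = - 430 \left(110592 + 240\right) = \left(-430\right) 110832 = -47657760$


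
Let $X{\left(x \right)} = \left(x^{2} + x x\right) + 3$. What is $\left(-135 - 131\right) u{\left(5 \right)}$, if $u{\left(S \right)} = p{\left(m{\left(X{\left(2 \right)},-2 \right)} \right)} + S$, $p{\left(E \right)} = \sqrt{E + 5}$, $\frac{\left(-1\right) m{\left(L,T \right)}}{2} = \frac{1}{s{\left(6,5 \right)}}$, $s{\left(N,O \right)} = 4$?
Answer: $-1330 - 399 \sqrt{2} \approx -1894.3$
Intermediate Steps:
$X{\left(x \right)} = 3 + 2 x^{2}$ ($X{\left(x \right)} = \left(x^{2} + x^{2}\right) + 3 = 2 x^{2} + 3 = 3 + 2 x^{2}$)
$m{\left(L,T \right)} = - \frac{1}{2}$ ($m{\left(L,T \right)} = - \frac{2}{4} = \left(-2\right) \frac{1}{4} = - \frac{1}{2}$)
$p{\left(E \right)} = \sqrt{5 + E}$
$u{\left(S \right)} = S + \frac{3 \sqrt{2}}{2}$ ($u{\left(S \right)} = \sqrt{5 - \frac{1}{2}} + S = \sqrt{\frac{9}{2}} + S = \frac{3 \sqrt{2}}{2} + S = S + \frac{3 \sqrt{2}}{2}$)
$\left(-135 - 131\right) u{\left(5 \right)} = \left(-135 - 131\right) \left(5 + \frac{3 \sqrt{2}}{2}\right) = - 266 \left(5 + \frac{3 \sqrt{2}}{2}\right) = -1330 - 399 \sqrt{2}$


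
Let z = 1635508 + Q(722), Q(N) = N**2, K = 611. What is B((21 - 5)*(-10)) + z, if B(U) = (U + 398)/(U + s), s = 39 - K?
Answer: 789385753/366 ≈ 2.1568e+6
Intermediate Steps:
s = -572 (s = 39 - 1*611 = 39 - 611 = -572)
z = 2156792 (z = 1635508 + 722**2 = 1635508 + 521284 = 2156792)
B(U) = (398 + U)/(-572 + U) (B(U) = (U + 398)/(U - 572) = (398 + U)/(-572 + U))
B((21 - 5)*(-10)) + z = (398 + (21 - 5)*(-10))/(-572 + (21 - 5)*(-10)) + 2156792 = (398 + 16*(-10))/(-572 + 16*(-10)) + 2156792 = (398 - 160)/(-572 - 160) + 2156792 = 238/(-732) + 2156792 = -1/732*238 + 2156792 = -119/366 + 2156792 = 789385753/366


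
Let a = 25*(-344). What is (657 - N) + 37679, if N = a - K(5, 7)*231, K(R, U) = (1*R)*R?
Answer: 52711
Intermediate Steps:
K(R, U) = R² (K(R, U) = R*R = R²)
a = -8600
N = -14375 (N = -8600 - 5²*231 = -8600 - 25*231 = -8600 - 1*5775 = -8600 - 5775 = -14375)
(657 - N) + 37679 = (657 - 1*(-14375)) + 37679 = (657 + 14375) + 37679 = 15032 + 37679 = 52711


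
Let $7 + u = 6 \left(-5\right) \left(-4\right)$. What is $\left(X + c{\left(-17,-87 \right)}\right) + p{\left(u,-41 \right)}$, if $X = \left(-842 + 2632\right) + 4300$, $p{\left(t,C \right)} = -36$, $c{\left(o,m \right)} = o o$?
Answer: $6343$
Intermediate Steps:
$c{\left(o,m \right)} = o^{2}$
$u = 113$ ($u = -7 + 6 \left(-5\right) \left(-4\right) = -7 - -120 = -7 + 120 = 113$)
$X = 6090$ ($X = 1790 + 4300 = 6090$)
$\left(X + c{\left(-17,-87 \right)}\right) + p{\left(u,-41 \right)} = \left(6090 + \left(-17\right)^{2}\right) - 36 = \left(6090 + 289\right) - 36 = 6379 - 36 = 6343$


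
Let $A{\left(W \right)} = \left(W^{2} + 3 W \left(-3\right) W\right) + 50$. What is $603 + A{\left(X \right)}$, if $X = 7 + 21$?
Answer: $-5619$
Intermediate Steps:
$X = 28$
$A{\left(W \right)} = 50 - 8 W^{2}$ ($A{\left(W \right)} = \left(W^{2} + - 9 W W\right) + 50 = \left(W^{2} - 9 W^{2}\right) + 50 = - 8 W^{2} + 50 = 50 - 8 W^{2}$)
$603 + A{\left(X \right)} = 603 + \left(50 - 8 \cdot 28^{2}\right) = 603 + \left(50 - 6272\right) = 603 - 6222 = -5619$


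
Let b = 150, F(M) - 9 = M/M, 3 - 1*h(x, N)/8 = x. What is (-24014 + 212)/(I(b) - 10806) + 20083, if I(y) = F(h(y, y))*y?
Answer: 31152700/1551 ≈ 20086.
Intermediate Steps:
h(x, N) = 24 - 8*x
F(M) = 10 (F(M) = 9 + M/M = 9 + 1 = 10)
I(y) = 10*y
(-24014 + 212)/(I(b) - 10806) + 20083 = (-24014 + 212)/(10*150 - 10806) + 20083 = -23802/(1500 - 10806) + 20083 = -23802/(-9306) + 20083 = -23802*(-1/9306) + 20083 = 3967/1551 + 20083 = 31152700/1551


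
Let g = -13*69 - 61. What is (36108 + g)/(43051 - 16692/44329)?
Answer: 1558164350/1908391087 ≈ 0.81648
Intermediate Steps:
g = -958 (g = -897 - 61 = -958)
(36108 + g)/(43051 - 16692/44329) = (36108 - 958)/(43051 - 16692/44329) = 35150/(43051 - 16692*1/44329) = 35150/(43051 - 16692/44329) = 35150/(1908391087/44329) = 35150*(44329/1908391087) = 1558164350/1908391087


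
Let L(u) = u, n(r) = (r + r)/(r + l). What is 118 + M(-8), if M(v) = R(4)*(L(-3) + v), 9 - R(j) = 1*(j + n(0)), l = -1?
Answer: 63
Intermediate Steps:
n(r) = 2*r/(-1 + r) (n(r) = (r + r)/(r - 1) = (2*r)/(-1 + r) = 2*r/(-1 + r))
R(j) = 9 - j (R(j) = 9 - (j + 2*0/(-1 + 0)) = 9 - (j + 2*0/(-1)) = 9 - (j + 2*0*(-1)) = 9 - (j + 0) = 9 - j)
M(v) = -15 + 5*v (M(v) = (9 - 1*4)*(-3 + v) = (9 - 4)*(-3 + v) = 5*(-3 + v) = -15 + 5*v)
118 + M(-8) = 118 + (-15 + 5*(-8)) = 118 + (-15 - 40) = 118 - 55 = 63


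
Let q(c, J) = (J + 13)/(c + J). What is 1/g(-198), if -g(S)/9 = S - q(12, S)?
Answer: 62/111039 ≈ 0.00055836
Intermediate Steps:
q(c, J) = (13 + J)/(J + c)
g(S) = -9*S + 9*(13 + S)/(12 + S) (g(S) = -9*(S - (13 + S)/(S + 12)) = -9*(S - (13 + S)/(12 + S)) = -9*S + 9*(13 + S)/(12 + S))
1/g(-198) = 1/(9*(13 - 1*(-198)² - 11*(-198))/(12 - 198)) = 1/(9*(13 - 1*39204 + 2178)/(-186)) = 1/(9*(-1/186)*(13 - 39204 + 2178)) = 1/(9*(-1/186)*(-37013)) = 1/(111039/62) = 62/111039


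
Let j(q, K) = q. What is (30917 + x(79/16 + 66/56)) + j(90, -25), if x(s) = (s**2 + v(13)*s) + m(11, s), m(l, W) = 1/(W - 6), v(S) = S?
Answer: 5076844037/163072 ≈ 31133.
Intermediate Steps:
m(l, W) = 1/(-6 + W)
x(s) = s**2 + 1/(-6 + s) + 13*s (x(s) = (s**2 + 13*s) + 1/(-6 + s) = s**2 + 1/(-6 + s) + 13*s)
(30917 + x(79/16 + 66/56)) + j(90, -25) = (30917 + (1 + (79/16 + 66/56)*(-6 + (79/16 + 66/56))*(13 + (79/16 + 66/56)))/(-6 + (79/16 + 66/56))) + 90 = (30917 + (1 + (79*(1/16) + 66*(1/56))*(-6 + (79*(1/16) + 66*(1/56)))*(13 + (79*(1/16) + 66*(1/56))))/(-6 + (79*(1/16) + 66*(1/56)))) + 90 = (30917 + (1 + (79/16 + 33/28)*(-6 + (79/16 + 33/28))*(13 + (79/16 + 33/28)))/(-6 + (79/16 + 33/28))) + 90 = (30917 + (1 + 685*(-6 + 685/112)*(13 + 685/112)/112)/(-6 + 685/112)) + 90 = (30917 + (1 + (685/112)*(13/112)*(2141/112))/(13/112)) + 90 = (30917 + 112*(1 + 19065605/1404928)/13) + 90 = (30917 + (112/13)*(20470533/1404928)) + 90 = (30917 + 20470533/163072) + 90 = 5062167557/163072 + 90 = 5076844037/163072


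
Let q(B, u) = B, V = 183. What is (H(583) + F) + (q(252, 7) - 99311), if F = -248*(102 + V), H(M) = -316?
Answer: -170055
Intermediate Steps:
F = -70680 (F = -248*(102 + 183) = -248*285 = -70680)
(H(583) + F) + (q(252, 7) - 99311) = (-316 - 70680) + (252 - 99311) = -70996 - 99059 = -170055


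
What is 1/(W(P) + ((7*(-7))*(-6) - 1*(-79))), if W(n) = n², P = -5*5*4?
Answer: 1/10373 ≈ 9.6404e-5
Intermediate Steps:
P = -100 (P = -25*4 = -100)
1/(W(P) + ((7*(-7))*(-6) - 1*(-79))) = 1/((-100)² + ((7*(-7))*(-6) - 1*(-79))) = 1/(10000 + (-49*(-6) + 79)) = 1/(10000 + (294 + 79)) = 1/(10000 + 373) = 1/10373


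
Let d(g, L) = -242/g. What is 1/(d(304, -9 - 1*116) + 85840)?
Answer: 152/13047559 ≈ 1.1650e-5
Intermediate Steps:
1/(d(304, -9 - 1*116) + 85840) = 1/(-242/304 + 85840) = 1/(-242*1/304 + 85840) = 1/(-121/152 + 85840) = 1/(13047559/152) = 152/13047559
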